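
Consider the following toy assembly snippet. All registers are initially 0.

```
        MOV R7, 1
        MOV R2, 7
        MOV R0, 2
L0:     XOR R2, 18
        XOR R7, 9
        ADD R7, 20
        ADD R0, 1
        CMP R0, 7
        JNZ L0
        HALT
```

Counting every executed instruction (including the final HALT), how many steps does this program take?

34

MOV R7, 1 → R7=1
MOV R2, 7 → R2=7
MOV R0, 2 → R0=2
XOR R2, 18 → R2=7^18=21
XOR R7, 9 → R7=1^9=8
ADD R7, 20 → R7=8+20=28
ADD R0, 1 → R0=2+1=3
CMP R0, 7  (cmp 3,7)
JNZ L0: taken
XOR R2, 18 → R2=21^18=7
XOR R7, 9 → R7=28^9=21
ADD R7, 20 → R7=21+20=41
ADD R0, 1 → R0=3+1=4
CMP R0, 7  (cmp 4,7)
JNZ L0: taken
XOR R2, 18 → R2=7^18=21
XOR R7, 9 → R7=41^9=32
ADD R7, 20 → R7=32+20=52
ADD R0, 1 → R0=4+1=5
CMP R0, 7  (cmp 5,7)
JNZ L0: taken
XOR R2, 18 → R2=21^18=7
XOR R7, 9 → R7=52^9=61
ADD R7, 20 → R7=61+20=81
ADD R0, 1 → R0=5+1=6
CMP R0, 7  (cmp 6,7)
JNZ L0: taken
XOR R2, 18 → R2=7^18=21
XOR R7, 9 → R7=81^9=88
ADD R7, 20 → R7=88+20=108
ADD R0, 1 → R0=6+1=7
CMP R0, 7  (cmp 7,7)
JNZ L0: not taken
halt.
Total executed instructions: 34.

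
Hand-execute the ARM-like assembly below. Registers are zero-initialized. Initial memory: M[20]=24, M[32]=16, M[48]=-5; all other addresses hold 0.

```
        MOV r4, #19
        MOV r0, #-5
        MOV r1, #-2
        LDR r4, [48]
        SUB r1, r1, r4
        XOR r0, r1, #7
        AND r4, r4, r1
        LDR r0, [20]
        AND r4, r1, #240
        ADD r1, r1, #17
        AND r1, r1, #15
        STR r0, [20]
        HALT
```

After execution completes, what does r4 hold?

after MOV r4, #19: r4=19
after MOV r0, #-5: r0=-5
after MOV r1, #-2: r1=-2
after LDR r4, [48]: r4=M[48]=-5
after SUB r1, r1, r4: r1=(-2)-(-5)=3
after XOR r0, r1, #7: r0=3^7=4
after AND r4, r4, r1: r4=(-5)&3=3
after LDR r0, [20]: r0=M[20]=24
after AND r4, r1, #240: r4=3&240=0
after ADD r1, r1, #17: r1=3+17=20
after AND r1, r1, #15: r1=20&15=4
STR r0, [20] → M[20]=24
halt.

0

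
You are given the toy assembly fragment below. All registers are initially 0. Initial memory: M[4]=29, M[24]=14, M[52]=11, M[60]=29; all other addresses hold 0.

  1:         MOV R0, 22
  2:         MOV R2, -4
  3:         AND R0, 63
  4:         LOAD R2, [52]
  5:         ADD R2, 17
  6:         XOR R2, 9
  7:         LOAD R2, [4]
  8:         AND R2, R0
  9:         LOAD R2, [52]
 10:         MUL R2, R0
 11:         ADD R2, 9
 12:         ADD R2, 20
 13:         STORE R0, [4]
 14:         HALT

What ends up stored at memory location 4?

R0=22
R2=-4
R0=22&63=22
R2=M[52]=11
R2=11+17=28
R2=28^9=21
R2=M[4]=29
R2=29&22=20
R2=M[52]=11
R2=11*22=242
R2=242+9=251
R2=251+20=271
STORE R0, [4] → M[4]=22
halt.

22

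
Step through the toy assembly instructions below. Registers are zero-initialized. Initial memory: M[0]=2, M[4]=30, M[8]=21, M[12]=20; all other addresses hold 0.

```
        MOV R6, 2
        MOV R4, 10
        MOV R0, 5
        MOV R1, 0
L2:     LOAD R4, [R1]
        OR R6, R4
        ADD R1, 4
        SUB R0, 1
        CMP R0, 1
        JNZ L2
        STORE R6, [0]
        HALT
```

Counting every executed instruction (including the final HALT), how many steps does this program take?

after MOV R6, 2: R6=2
after MOV R4, 10: R4=10
after MOV R0, 5: R0=5
after MOV R1, 0: R1=0
after LOAD R4, [R1]: R4=M[0]=2
after OR R6, R4: R6=2|2=2
after ADD R1, 4: R1=0+4=4
after SUB R0, 1: R0=5-1=4
CMP R0, 1  (cmp 4,1)
JNZ L2: taken
after LOAD R4, [R1]: R4=M[4]=30
after OR R6, R4: R6=2|30=30
after ADD R1, 4: R1=4+4=8
after SUB R0, 1: R0=4-1=3
CMP R0, 1  (cmp 3,1)
JNZ L2: taken
after LOAD R4, [R1]: R4=M[8]=21
after OR R6, R4: R6=30|21=31
after ADD R1, 4: R1=8+4=12
after SUB R0, 1: R0=3-1=2
CMP R0, 1  (cmp 2,1)
JNZ L2: taken
after LOAD R4, [R1]: R4=M[12]=20
after OR R6, R4: R6=31|20=31
after ADD R1, 4: R1=12+4=16
after SUB R0, 1: R0=2-1=1
CMP R0, 1  (cmp 1,1)
JNZ L2: not taken
STORE R6, [0] → M[0]=31
halt.
Total executed instructions: 30.

30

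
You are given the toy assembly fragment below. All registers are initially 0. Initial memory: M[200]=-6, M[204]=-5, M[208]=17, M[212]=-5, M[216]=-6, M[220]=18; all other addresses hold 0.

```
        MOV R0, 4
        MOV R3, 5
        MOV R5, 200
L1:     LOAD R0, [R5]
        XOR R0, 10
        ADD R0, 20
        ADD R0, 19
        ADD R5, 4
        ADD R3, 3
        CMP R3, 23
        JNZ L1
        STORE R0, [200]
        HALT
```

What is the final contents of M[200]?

after MOV R0, 4: R0=4
after MOV R3, 5: R3=5
after MOV R5, 200: R5=200
after LOAD R0, [R5]: R0=M[200]=-6
after XOR R0, 10: R0=(-6)^10=-16
after ADD R0, 20: R0=(-16)+20=4
after ADD R0, 19: R0=4+19=23
after ADD R5, 4: R5=200+4=204
after ADD R3, 3: R3=5+3=8
CMP R3, 23  (cmp 8,23)
JNZ L1: taken
after LOAD R0, [R5]: R0=M[204]=-5
after XOR R0, 10: R0=(-5)^10=-15
after ADD R0, 20: R0=(-15)+20=5
after ADD R0, 19: R0=5+19=24
after ADD R5, 4: R5=204+4=208
after ADD R3, 3: R3=8+3=11
CMP R3, 23  (cmp 11,23)
JNZ L1: taken
after LOAD R0, [R5]: R0=M[208]=17
after XOR R0, 10: R0=17^10=27
after ADD R0, 20: R0=27+20=47
after ADD R0, 19: R0=47+19=66
after ADD R5, 4: R5=208+4=212
after ADD R3, 3: R3=11+3=14
CMP R3, 23  (cmp 14,23)
JNZ L1: taken
after LOAD R0, [R5]: R0=M[212]=-5
after XOR R0, 10: R0=(-5)^10=-15
after ADD R0, 20: R0=(-15)+20=5
after ADD R0, 19: R0=5+19=24
after ADD R5, 4: R5=212+4=216
after ADD R3, 3: R3=14+3=17
CMP R3, 23  (cmp 17,23)
JNZ L1: taken
after LOAD R0, [R5]: R0=M[216]=-6
after XOR R0, 10: R0=(-6)^10=-16
after ADD R0, 20: R0=(-16)+20=4
after ADD R0, 19: R0=4+19=23
after ADD R5, 4: R5=216+4=220
after ADD R3, 3: R3=17+3=20
CMP R3, 23  (cmp 20,23)
JNZ L1: taken
after LOAD R0, [R5]: R0=M[220]=18
after XOR R0, 10: R0=18^10=24
after ADD R0, 20: R0=24+20=44
after ADD R0, 19: R0=44+19=63
after ADD R5, 4: R5=220+4=224
after ADD R3, 3: R3=20+3=23
CMP R3, 23  (cmp 23,23)
JNZ L1: not taken
STORE R0, [200] → M[200]=63
halt.

63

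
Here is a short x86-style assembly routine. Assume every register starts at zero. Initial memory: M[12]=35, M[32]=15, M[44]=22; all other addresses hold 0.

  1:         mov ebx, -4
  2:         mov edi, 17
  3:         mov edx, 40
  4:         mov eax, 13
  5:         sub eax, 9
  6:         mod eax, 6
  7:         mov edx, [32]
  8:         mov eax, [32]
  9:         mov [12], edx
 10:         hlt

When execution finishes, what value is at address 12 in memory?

15

mov ebx, -4 → ebx=-4
mov edi, 17 → edi=17
mov edx, 40 → edx=40
mov eax, 13 → eax=13
sub eax, 9 → eax=13-9=4
mod eax, 6 → eax=4%6=4
mov edx, [32] → edx=M[32]=15
mov eax, [32] → eax=M[32]=15
mov [12], edx → M[12]=15
halt.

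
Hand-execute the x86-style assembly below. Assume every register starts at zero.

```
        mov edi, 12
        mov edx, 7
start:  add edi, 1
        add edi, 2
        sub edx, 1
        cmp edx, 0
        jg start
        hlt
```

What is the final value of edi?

33

after mov edi, 12: edi=12
after mov edx, 7: edx=7
after add edi, 1: edi=12+1=13
after add edi, 2: edi=13+2=15
after sub edx, 1: edx=7-1=6
cmp edx, 0  (cmp 6,0)
jg start: taken
after add edi, 1: edi=15+1=16
after add edi, 2: edi=16+2=18
after sub edx, 1: edx=6-1=5
cmp edx, 0  (cmp 5,0)
jg start: taken
after add edi, 1: edi=18+1=19
after add edi, 2: edi=19+2=21
after sub edx, 1: edx=5-1=4
cmp edx, 0  (cmp 4,0)
jg start: taken
after add edi, 1: edi=21+1=22
after add edi, 2: edi=22+2=24
after sub edx, 1: edx=4-1=3
cmp edx, 0  (cmp 3,0)
jg start: taken
after add edi, 1: edi=24+1=25
after add edi, 2: edi=25+2=27
after sub edx, 1: edx=3-1=2
cmp edx, 0  (cmp 2,0)
jg start: taken
after add edi, 1: edi=27+1=28
after add edi, 2: edi=28+2=30
after sub edx, 1: edx=2-1=1
cmp edx, 0  (cmp 1,0)
jg start: taken
after add edi, 1: edi=30+1=31
after add edi, 2: edi=31+2=33
after sub edx, 1: edx=1-1=0
cmp edx, 0  (cmp 0,0)
jg start: not taken
halt.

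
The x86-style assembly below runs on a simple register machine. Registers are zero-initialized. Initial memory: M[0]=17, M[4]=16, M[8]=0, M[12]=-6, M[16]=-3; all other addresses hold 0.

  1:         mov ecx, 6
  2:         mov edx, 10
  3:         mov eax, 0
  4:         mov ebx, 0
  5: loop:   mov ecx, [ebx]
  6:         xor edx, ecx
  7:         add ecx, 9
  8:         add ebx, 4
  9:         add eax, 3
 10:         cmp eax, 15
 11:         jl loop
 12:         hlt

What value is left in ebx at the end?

20

mov ecx, 6 → ecx=6
mov edx, 10 → edx=10
mov eax, 0 → eax=0
mov ebx, 0 → ebx=0
mov ecx, [ebx] → ecx=M[0]=17
xor edx, ecx → edx=10^17=27
add ecx, 9 → ecx=17+9=26
add ebx, 4 → ebx=0+4=4
add eax, 3 → eax=0+3=3
cmp eax, 15  (cmp 3,15)
jl loop: taken
mov ecx, [ebx] → ecx=M[4]=16
xor edx, ecx → edx=27^16=11
add ecx, 9 → ecx=16+9=25
add ebx, 4 → ebx=4+4=8
add eax, 3 → eax=3+3=6
cmp eax, 15  (cmp 6,15)
jl loop: taken
mov ecx, [ebx] → ecx=M[8]=0
xor edx, ecx → edx=11^0=11
add ecx, 9 → ecx=0+9=9
add ebx, 4 → ebx=8+4=12
add eax, 3 → eax=6+3=9
cmp eax, 15  (cmp 9,15)
jl loop: taken
mov ecx, [ebx] → ecx=M[12]=-6
xor edx, ecx → edx=11^(-6)=-15
add ecx, 9 → ecx=(-6)+9=3
add ebx, 4 → ebx=12+4=16
add eax, 3 → eax=9+3=12
cmp eax, 15  (cmp 12,15)
jl loop: taken
mov ecx, [ebx] → ecx=M[16]=-3
xor edx, ecx → edx=(-15)^(-3)=12
add ecx, 9 → ecx=(-3)+9=6
add ebx, 4 → ebx=16+4=20
add eax, 3 → eax=12+3=15
cmp eax, 15  (cmp 15,15)
jl loop: not taken
halt.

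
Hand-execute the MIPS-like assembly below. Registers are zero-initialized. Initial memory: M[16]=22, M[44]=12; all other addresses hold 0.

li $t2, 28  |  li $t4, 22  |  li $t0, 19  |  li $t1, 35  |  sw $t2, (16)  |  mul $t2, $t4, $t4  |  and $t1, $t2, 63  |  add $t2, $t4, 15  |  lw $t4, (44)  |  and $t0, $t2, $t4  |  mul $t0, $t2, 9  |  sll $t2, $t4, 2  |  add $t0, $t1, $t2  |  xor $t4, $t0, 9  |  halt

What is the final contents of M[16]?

$t2=28
$t4=22
$t0=19
$t1=35
sw $t2, (16) → M[16]=28
$t2=22*22=484
$t1=484&63=36
$t2=22+15=37
$t4=M[44]=12
$t0=37&12=4
$t0=37*9=333
$t2=12<<2=48
$t0=36+48=84
$t4=84^9=93
halt.

28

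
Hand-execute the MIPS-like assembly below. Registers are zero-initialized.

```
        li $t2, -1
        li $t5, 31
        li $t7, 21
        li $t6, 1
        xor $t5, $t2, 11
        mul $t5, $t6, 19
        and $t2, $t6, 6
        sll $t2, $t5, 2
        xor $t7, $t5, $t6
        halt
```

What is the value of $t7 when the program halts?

li $t2, -1 → $t2=-1
li $t5, 31 → $t5=31
li $t7, 21 → $t7=21
li $t6, 1 → $t6=1
xor $t5, $t2, 11 → $t5=(-1)^11=-12
mul $t5, $t6, 19 → $t5=1*19=19
and $t2, $t6, 6 → $t2=1&6=0
sll $t2, $t5, 2 → $t2=19<<2=76
xor $t7, $t5, $t6 → $t7=19^1=18
halt.

18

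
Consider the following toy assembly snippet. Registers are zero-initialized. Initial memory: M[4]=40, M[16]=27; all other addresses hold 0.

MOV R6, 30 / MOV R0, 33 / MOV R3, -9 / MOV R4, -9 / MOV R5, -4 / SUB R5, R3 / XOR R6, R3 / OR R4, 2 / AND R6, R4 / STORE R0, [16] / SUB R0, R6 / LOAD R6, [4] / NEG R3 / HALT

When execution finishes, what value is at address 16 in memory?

33

after MOV R6, 30: R6=30
after MOV R0, 33: R0=33
after MOV R3, -9: R3=-9
after MOV R4, -9: R4=-9
after MOV R5, -4: R5=-4
after SUB R5, R3: R5=(-4)-(-9)=5
after XOR R6, R3: R6=30^(-9)=-23
after OR R4, 2: R4=(-9)|2=-9
after AND R6, R4: R6=(-23)&(-9)=-31
STORE R0, [16] → M[16]=33
after SUB R0, R6: R0=33-(-31)=64
after LOAD R6, [4]: R6=M[4]=40
after NEG R3: R3=-(-9)=9
halt.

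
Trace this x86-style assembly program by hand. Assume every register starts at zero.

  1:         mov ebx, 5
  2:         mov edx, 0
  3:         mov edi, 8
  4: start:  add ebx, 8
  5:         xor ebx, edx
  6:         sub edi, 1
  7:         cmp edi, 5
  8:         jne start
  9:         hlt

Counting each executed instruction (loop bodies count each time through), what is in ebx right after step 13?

21

ebx=5
edx=0
edi=8
ebx=5+8=13
ebx=13^0=13
edi=8-1=7
cmp edi, 5  (cmp 7,5)
jne start: taken
ebx=13+8=21
ebx=21^0=21
edi=7-1=6
cmp edi, 5  (cmp 6,5)
jne start: taken
After step 13: ebx = 21.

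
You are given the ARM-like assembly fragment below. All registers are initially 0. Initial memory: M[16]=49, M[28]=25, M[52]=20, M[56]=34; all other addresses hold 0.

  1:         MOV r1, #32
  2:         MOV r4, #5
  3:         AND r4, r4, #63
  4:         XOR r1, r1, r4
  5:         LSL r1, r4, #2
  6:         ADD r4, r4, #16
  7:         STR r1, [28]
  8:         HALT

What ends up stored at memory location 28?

after MOV r1, #32: r1=32
after MOV r4, #5: r4=5
after AND r4, r4, #63: r4=5&63=5
after XOR r1, r1, r4: r1=32^5=37
after LSL r1, r4, #2: r1=5<<2=20
after ADD r4, r4, #16: r4=5+16=21
STR r1, [28] → M[28]=20
halt.

20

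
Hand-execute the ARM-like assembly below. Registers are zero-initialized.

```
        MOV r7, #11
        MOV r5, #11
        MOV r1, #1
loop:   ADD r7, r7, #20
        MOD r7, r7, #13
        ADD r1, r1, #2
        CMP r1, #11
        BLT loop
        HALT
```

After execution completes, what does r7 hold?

r7=11
r5=11
r1=1
r7=11+20=31
r7=31%13=5
r1=1+2=3
CMP r1, #11  (cmp 3,11)
BLT loop: taken
r7=5+20=25
r7=25%13=12
r1=3+2=5
CMP r1, #11  (cmp 5,11)
BLT loop: taken
r7=12+20=32
r7=32%13=6
r1=5+2=7
CMP r1, #11  (cmp 7,11)
BLT loop: taken
r7=6+20=26
r7=26%13=0
r1=7+2=9
CMP r1, #11  (cmp 9,11)
BLT loop: taken
r7=0+20=20
r7=20%13=7
r1=9+2=11
CMP r1, #11  (cmp 11,11)
BLT loop: not taken
halt.

7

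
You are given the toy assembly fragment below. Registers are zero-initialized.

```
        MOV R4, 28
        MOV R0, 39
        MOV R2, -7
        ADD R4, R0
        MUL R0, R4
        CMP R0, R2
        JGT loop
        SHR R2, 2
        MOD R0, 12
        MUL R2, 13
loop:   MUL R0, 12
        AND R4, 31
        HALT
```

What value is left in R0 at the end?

after MOV R4, 28: R4=28
after MOV R0, 39: R0=39
after MOV R2, -7: R2=-7
after ADD R4, R0: R4=28+39=67
after MUL R0, R4: R0=39*67=2613
CMP R0, R2  (cmp 2613,-7)
JGT loop: taken
after MUL R0, 12: R0=2613*12=31356
after AND R4, 31: R4=67&31=3
halt.

31356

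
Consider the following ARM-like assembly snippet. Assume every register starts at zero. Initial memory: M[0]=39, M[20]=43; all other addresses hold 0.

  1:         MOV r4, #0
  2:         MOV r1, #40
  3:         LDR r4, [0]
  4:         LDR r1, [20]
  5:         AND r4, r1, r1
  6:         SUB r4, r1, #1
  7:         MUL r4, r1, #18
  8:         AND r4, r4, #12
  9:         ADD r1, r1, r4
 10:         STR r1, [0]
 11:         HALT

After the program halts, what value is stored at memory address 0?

MOV r4, #0 → r4=0
MOV r1, #40 → r1=40
LDR r4, [0] → r4=M[0]=39
LDR r1, [20] → r1=M[20]=43
AND r4, r1, r1 → r4=43&43=43
SUB r4, r1, #1 → r4=43-1=42
MUL r4, r1, #18 → r4=43*18=774
AND r4, r4, #12 → r4=774&12=4
ADD r1, r1, r4 → r1=43+4=47
STR r1, [0] → M[0]=47
halt.

47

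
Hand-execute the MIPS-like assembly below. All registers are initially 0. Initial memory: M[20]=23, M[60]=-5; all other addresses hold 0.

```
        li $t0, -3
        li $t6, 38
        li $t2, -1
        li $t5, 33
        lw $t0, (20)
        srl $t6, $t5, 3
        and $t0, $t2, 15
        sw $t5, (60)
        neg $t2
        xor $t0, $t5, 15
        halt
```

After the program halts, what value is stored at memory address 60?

33

li $t0, -3 → $t0=-3
li $t6, 38 → $t6=38
li $t2, -1 → $t2=-1
li $t5, 33 → $t5=33
lw $t0, (20) → $t0=M[20]=23
srl $t6, $t5, 3 → $t6=33>>3=4
and $t0, $t2, 15 → $t0=(-1)&15=15
sw $t5, (60) → M[60]=33
neg $t2 → $t2=-(-1)=1
xor $t0, $t5, 15 → $t0=33^15=46
halt.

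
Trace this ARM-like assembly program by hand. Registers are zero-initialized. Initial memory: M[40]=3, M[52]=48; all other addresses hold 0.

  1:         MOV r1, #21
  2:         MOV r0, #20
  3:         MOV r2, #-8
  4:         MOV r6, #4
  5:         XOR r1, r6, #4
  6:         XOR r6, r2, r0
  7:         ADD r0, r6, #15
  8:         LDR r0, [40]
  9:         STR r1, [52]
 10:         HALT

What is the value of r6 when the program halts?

-20

MOV r1, #21 → r1=21
MOV r0, #20 → r0=20
MOV r2, #-8 → r2=-8
MOV r6, #4 → r6=4
XOR r1, r6, #4 → r1=4^4=0
XOR r6, r2, r0 → r6=(-8)^20=-20
ADD r0, r6, #15 → r0=(-20)+15=-5
LDR r0, [40] → r0=M[40]=3
STR r1, [52] → M[52]=0
halt.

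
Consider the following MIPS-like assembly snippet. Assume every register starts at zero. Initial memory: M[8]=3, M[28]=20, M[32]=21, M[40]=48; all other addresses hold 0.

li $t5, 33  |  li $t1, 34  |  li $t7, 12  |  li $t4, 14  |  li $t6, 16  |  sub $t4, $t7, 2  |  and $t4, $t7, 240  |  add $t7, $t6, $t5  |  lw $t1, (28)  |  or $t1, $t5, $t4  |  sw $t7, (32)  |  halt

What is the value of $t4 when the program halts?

after li $t5, 33: $t5=33
after li $t1, 34: $t1=34
after li $t7, 12: $t7=12
after li $t4, 14: $t4=14
after li $t6, 16: $t6=16
after sub $t4, $t7, 2: $t4=12-2=10
after and $t4, $t7, 240: $t4=12&240=0
after add $t7, $t6, $t5: $t7=16+33=49
after lw $t1, (28): $t1=M[28]=20
after or $t1, $t5, $t4: $t1=33|0=33
sw $t7, (32) → M[32]=49
halt.

0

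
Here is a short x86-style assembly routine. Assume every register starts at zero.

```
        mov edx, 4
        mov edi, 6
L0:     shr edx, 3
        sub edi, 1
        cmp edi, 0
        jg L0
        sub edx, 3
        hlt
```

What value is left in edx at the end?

-3

mov edx, 4 → edx=4
mov edi, 6 → edi=6
shr edx, 3 → edx=4>>3=0
sub edi, 1 → edi=6-1=5
cmp edi, 0  (cmp 5,0)
jg L0: taken
shr edx, 3 → edx=0>>3=0
sub edi, 1 → edi=5-1=4
cmp edi, 0  (cmp 4,0)
jg L0: taken
shr edx, 3 → edx=0>>3=0
sub edi, 1 → edi=4-1=3
cmp edi, 0  (cmp 3,0)
jg L0: taken
shr edx, 3 → edx=0>>3=0
sub edi, 1 → edi=3-1=2
cmp edi, 0  (cmp 2,0)
jg L0: taken
shr edx, 3 → edx=0>>3=0
sub edi, 1 → edi=2-1=1
cmp edi, 0  (cmp 1,0)
jg L0: taken
shr edx, 3 → edx=0>>3=0
sub edi, 1 → edi=1-1=0
cmp edi, 0  (cmp 0,0)
jg L0: not taken
sub edx, 3 → edx=0-3=-3
halt.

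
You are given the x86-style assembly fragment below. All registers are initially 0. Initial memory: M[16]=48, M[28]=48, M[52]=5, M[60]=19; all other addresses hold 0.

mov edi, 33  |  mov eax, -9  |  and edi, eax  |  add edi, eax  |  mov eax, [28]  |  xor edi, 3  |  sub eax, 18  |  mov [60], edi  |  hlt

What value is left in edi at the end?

edi=33
eax=-9
edi=33&(-9)=33
edi=33+(-9)=24
eax=M[28]=48
edi=24^3=27
eax=48-18=30
mov [60], edi → M[60]=27
halt.

27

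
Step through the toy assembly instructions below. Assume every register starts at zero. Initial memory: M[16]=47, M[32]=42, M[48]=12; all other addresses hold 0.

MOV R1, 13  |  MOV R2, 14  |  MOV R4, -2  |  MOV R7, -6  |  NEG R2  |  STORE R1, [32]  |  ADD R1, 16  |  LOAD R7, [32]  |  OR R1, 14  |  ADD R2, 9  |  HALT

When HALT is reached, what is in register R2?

-5

after MOV R1, 13: R1=13
after MOV R2, 14: R2=14
after MOV R4, -2: R4=-2
after MOV R7, -6: R7=-6
after NEG R2: R2=-(14)=-14
STORE R1, [32] → M[32]=13
after ADD R1, 16: R1=13+16=29
after LOAD R7, [32]: R7=M[32]=13
after OR R1, 14: R1=29|14=31
after ADD R2, 9: R2=(-14)+9=-5
halt.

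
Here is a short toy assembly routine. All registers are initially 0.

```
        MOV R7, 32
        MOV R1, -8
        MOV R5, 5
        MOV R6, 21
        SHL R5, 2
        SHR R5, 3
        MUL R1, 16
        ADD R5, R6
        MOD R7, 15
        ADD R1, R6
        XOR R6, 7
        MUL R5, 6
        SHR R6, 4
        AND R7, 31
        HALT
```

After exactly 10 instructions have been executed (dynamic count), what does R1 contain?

MOV R7, 32 → R7=32
MOV R1, -8 → R1=-8
MOV R5, 5 → R5=5
MOV R6, 21 → R6=21
SHL R5, 2 → R5=5<<2=20
SHR R5, 3 → R5=20>>3=2
MUL R1, 16 → R1=(-8)*16=-128
ADD R5, R6 → R5=2+21=23
MOD R7, 15 → R7=32%15=2
ADD R1, R6 → R1=(-128)+21=-107
After step 10: R1 = -107.

-107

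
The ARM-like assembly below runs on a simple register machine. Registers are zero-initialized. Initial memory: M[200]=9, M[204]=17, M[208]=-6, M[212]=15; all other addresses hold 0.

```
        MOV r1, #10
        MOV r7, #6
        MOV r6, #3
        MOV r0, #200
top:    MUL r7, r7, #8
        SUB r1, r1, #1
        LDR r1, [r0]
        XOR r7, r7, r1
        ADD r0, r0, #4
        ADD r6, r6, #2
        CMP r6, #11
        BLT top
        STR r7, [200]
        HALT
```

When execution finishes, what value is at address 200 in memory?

-30305

after MOV r1, #10: r1=10
after MOV r7, #6: r7=6
after MOV r6, #3: r6=3
after MOV r0, #200: r0=200
after MUL r7, r7, #8: r7=6*8=48
after SUB r1, r1, #1: r1=10-1=9
after LDR r1, [r0]: r1=M[200]=9
after XOR r7, r7, r1: r7=48^9=57
after ADD r0, r0, #4: r0=200+4=204
after ADD r6, r6, #2: r6=3+2=5
CMP r6, #11  (cmp 5,11)
BLT top: taken
after MUL r7, r7, #8: r7=57*8=456
after SUB r1, r1, #1: r1=9-1=8
after LDR r1, [r0]: r1=M[204]=17
after XOR r7, r7, r1: r7=456^17=473
after ADD r0, r0, #4: r0=204+4=208
after ADD r6, r6, #2: r6=5+2=7
CMP r6, #11  (cmp 7,11)
BLT top: taken
after MUL r7, r7, #8: r7=473*8=3784
after SUB r1, r1, #1: r1=17-1=16
after LDR r1, [r0]: r1=M[208]=-6
after XOR r7, r7, r1: r7=3784^(-6)=-3790
after ADD r0, r0, #4: r0=208+4=212
after ADD r6, r6, #2: r6=7+2=9
CMP r6, #11  (cmp 9,11)
BLT top: taken
after MUL r7, r7, #8: r7=(-3790)*8=-30320
after SUB r1, r1, #1: r1=(-6)-1=-7
after LDR r1, [r0]: r1=M[212]=15
after XOR r7, r7, r1: r7=(-30320)^15=-30305
after ADD r0, r0, #4: r0=212+4=216
after ADD r6, r6, #2: r6=9+2=11
CMP r6, #11  (cmp 11,11)
BLT top: not taken
STR r7, [200] → M[200]=-30305
halt.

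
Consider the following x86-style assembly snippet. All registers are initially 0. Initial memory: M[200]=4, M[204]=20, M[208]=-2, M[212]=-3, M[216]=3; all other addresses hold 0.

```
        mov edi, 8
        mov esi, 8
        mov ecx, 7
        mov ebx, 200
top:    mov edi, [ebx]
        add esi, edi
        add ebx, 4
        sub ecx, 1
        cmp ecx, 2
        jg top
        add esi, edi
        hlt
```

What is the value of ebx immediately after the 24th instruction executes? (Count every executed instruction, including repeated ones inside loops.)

212

mov edi, 8 → edi=8
mov esi, 8 → esi=8
mov ecx, 7 → ecx=7
mov ebx, 200 → ebx=200
mov edi, [ebx] → edi=M[200]=4
add esi, edi → esi=8+4=12
add ebx, 4 → ebx=200+4=204
sub ecx, 1 → ecx=7-1=6
cmp ecx, 2  (cmp 6,2)
jg top: taken
mov edi, [ebx] → edi=M[204]=20
add esi, edi → esi=12+20=32
add ebx, 4 → ebx=204+4=208
sub ecx, 1 → ecx=6-1=5
cmp ecx, 2  (cmp 5,2)
jg top: taken
mov edi, [ebx] → edi=M[208]=-2
add esi, edi → esi=32+(-2)=30
add ebx, 4 → ebx=208+4=212
sub ecx, 1 → ecx=5-1=4
cmp ecx, 2  (cmp 4,2)
jg top: taken
mov edi, [ebx] → edi=M[212]=-3
add esi, edi → esi=30+(-3)=27
After step 24: ebx = 212.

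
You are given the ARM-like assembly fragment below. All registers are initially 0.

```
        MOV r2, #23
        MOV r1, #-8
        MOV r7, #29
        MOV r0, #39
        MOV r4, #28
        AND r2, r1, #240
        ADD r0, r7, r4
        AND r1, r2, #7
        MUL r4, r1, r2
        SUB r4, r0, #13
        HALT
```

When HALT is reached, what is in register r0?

57

after MOV r2, #23: r2=23
after MOV r1, #-8: r1=-8
after MOV r7, #29: r7=29
after MOV r0, #39: r0=39
after MOV r4, #28: r4=28
after AND r2, r1, #240: r2=(-8)&240=240
after ADD r0, r7, r4: r0=29+28=57
after AND r1, r2, #7: r1=240&7=0
after MUL r4, r1, r2: r4=0*240=0
after SUB r4, r0, #13: r4=57-13=44
halt.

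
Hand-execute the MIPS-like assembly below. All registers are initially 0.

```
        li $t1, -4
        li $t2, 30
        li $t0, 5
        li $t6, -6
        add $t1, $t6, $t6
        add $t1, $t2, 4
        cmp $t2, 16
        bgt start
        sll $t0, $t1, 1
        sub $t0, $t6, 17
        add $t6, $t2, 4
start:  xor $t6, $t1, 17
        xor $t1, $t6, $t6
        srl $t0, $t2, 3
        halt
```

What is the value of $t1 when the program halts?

$t1=-4
$t2=30
$t0=5
$t6=-6
$t1=(-6)+(-6)=-12
$t1=30+4=34
cmp $t2, 16  (cmp 30,16)
bgt start: taken
$t6=34^17=51
$t1=51^51=0
$t0=30>>3=3
halt.

0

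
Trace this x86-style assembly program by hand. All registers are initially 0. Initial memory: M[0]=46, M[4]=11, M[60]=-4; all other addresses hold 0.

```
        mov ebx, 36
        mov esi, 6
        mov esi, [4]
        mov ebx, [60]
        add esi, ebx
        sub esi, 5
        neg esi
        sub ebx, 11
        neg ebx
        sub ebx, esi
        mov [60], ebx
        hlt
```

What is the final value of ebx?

17

after mov ebx, 36: ebx=36
after mov esi, 6: esi=6
after mov esi, [4]: esi=M[4]=11
after mov ebx, [60]: ebx=M[60]=-4
after add esi, ebx: esi=11+(-4)=7
after sub esi, 5: esi=7-5=2
after neg esi: esi=-(2)=-2
after sub ebx, 11: ebx=(-4)-11=-15
after neg ebx: ebx=-(-15)=15
after sub ebx, esi: ebx=15-(-2)=17
mov [60], ebx → M[60]=17
halt.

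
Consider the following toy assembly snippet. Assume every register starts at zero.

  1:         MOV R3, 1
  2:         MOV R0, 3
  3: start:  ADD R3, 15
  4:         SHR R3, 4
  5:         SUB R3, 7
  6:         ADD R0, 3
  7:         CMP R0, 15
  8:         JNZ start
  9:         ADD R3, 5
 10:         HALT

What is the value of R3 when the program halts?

-2

MOV R3, 1 → R3=1
MOV R0, 3 → R0=3
ADD R3, 15 → R3=1+15=16
SHR R3, 4 → R3=16>>4=1
SUB R3, 7 → R3=1-7=-6
ADD R0, 3 → R0=3+3=6
CMP R0, 15  (cmp 6,15)
JNZ start: taken
ADD R3, 15 → R3=(-6)+15=9
SHR R3, 4 → R3=9>>4=0
SUB R3, 7 → R3=0-7=-7
ADD R0, 3 → R0=6+3=9
CMP R0, 15  (cmp 9,15)
JNZ start: taken
ADD R3, 15 → R3=(-7)+15=8
SHR R3, 4 → R3=8>>4=0
SUB R3, 7 → R3=0-7=-7
ADD R0, 3 → R0=9+3=12
CMP R0, 15  (cmp 12,15)
JNZ start: taken
ADD R3, 15 → R3=(-7)+15=8
SHR R3, 4 → R3=8>>4=0
SUB R3, 7 → R3=0-7=-7
ADD R0, 3 → R0=12+3=15
CMP R0, 15  (cmp 15,15)
JNZ start: not taken
ADD R3, 5 → R3=(-7)+5=-2
halt.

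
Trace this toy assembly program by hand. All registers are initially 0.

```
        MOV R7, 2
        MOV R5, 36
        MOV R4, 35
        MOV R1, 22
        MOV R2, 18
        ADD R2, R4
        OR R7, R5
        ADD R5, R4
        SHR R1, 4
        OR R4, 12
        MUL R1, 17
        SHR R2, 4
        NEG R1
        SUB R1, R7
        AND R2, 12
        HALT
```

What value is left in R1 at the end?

-55

after MOV R7, 2: R7=2
after MOV R5, 36: R5=36
after MOV R4, 35: R4=35
after MOV R1, 22: R1=22
after MOV R2, 18: R2=18
after ADD R2, R4: R2=18+35=53
after OR R7, R5: R7=2|36=38
after ADD R5, R4: R5=36+35=71
after SHR R1, 4: R1=22>>4=1
after OR R4, 12: R4=35|12=47
after MUL R1, 17: R1=1*17=17
after SHR R2, 4: R2=53>>4=3
after NEG R1: R1=-(17)=-17
after SUB R1, R7: R1=(-17)-38=-55
after AND R2, 12: R2=3&12=0
halt.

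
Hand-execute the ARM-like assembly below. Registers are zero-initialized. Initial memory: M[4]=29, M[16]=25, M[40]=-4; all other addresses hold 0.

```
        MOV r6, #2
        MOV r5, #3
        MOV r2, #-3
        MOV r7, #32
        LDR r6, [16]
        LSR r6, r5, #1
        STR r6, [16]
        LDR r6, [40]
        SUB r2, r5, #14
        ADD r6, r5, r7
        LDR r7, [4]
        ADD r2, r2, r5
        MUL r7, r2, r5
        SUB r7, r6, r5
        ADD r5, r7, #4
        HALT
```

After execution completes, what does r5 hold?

36

after MOV r6, #2: r6=2
after MOV r5, #3: r5=3
after MOV r2, #-3: r2=-3
after MOV r7, #32: r7=32
after LDR r6, [16]: r6=M[16]=25
after LSR r6, r5, #1: r6=3>>1=1
STR r6, [16] → M[16]=1
after LDR r6, [40]: r6=M[40]=-4
after SUB r2, r5, #14: r2=3-14=-11
after ADD r6, r5, r7: r6=3+32=35
after LDR r7, [4]: r7=M[4]=29
after ADD r2, r2, r5: r2=(-11)+3=-8
after MUL r7, r2, r5: r7=(-8)*3=-24
after SUB r7, r6, r5: r7=35-3=32
after ADD r5, r7, #4: r5=32+4=36
halt.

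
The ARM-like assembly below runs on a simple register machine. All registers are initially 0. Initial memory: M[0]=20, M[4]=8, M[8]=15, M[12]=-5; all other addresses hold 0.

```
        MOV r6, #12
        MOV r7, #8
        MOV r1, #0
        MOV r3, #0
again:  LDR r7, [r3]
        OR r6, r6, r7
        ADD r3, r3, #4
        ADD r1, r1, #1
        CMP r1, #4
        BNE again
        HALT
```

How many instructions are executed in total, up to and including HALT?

29

r6=12
r7=8
r1=0
r3=0
r7=M[0]=20
r6=12|20=28
r3=0+4=4
r1=0+1=1
CMP r1, #4  (cmp 1,4)
BNE again: taken
r7=M[4]=8
r6=28|8=28
r3=4+4=8
r1=1+1=2
CMP r1, #4  (cmp 2,4)
BNE again: taken
r7=M[8]=15
r6=28|15=31
r3=8+4=12
r1=2+1=3
CMP r1, #4  (cmp 3,4)
BNE again: taken
r7=M[12]=-5
r6=31|(-5)=-1
r3=12+4=16
r1=3+1=4
CMP r1, #4  (cmp 4,4)
BNE again: not taken
halt.
Total executed instructions: 29.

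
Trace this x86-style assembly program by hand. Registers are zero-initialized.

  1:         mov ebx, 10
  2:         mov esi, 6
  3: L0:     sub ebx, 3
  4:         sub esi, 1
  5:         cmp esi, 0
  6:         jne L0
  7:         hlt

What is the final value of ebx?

mov ebx, 10 → ebx=10
mov esi, 6 → esi=6
sub ebx, 3 → ebx=10-3=7
sub esi, 1 → esi=6-1=5
cmp esi, 0  (cmp 5,0)
jne L0: taken
sub ebx, 3 → ebx=7-3=4
sub esi, 1 → esi=5-1=4
cmp esi, 0  (cmp 4,0)
jne L0: taken
sub ebx, 3 → ebx=4-3=1
sub esi, 1 → esi=4-1=3
cmp esi, 0  (cmp 3,0)
jne L0: taken
sub ebx, 3 → ebx=1-3=-2
sub esi, 1 → esi=3-1=2
cmp esi, 0  (cmp 2,0)
jne L0: taken
sub ebx, 3 → ebx=(-2)-3=-5
sub esi, 1 → esi=2-1=1
cmp esi, 0  (cmp 1,0)
jne L0: taken
sub ebx, 3 → ebx=(-5)-3=-8
sub esi, 1 → esi=1-1=0
cmp esi, 0  (cmp 0,0)
jne L0: not taken
halt.

-8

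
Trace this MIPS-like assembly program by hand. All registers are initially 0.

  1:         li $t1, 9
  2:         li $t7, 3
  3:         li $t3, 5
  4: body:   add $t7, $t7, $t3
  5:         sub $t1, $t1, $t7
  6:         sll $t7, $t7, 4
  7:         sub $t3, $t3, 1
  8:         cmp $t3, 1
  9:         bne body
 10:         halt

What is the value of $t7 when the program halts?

541472

$t1=9
$t7=3
$t3=5
$t7=3+5=8
$t1=9-8=1
$t7=8<<4=128
$t3=5-1=4
cmp $t3, 1  (cmp 4,1)
bne body: taken
$t7=128+4=132
$t1=1-132=-131
$t7=132<<4=2112
$t3=4-1=3
cmp $t3, 1  (cmp 3,1)
bne body: taken
$t7=2112+3=2115
$t1=(-131)-2115=-2246
$t7=2115<<4=33840
$t3=3-1=2
cmp $t3, 1  (cmp 2,1)
bne body: taken
$t7=33840+2=33842
$t1=(-2246)-33842=-36088
$t7=33842<<4=541472
$t3=2-1=1
cmp $t3, 1  (cmp 1,1)
bne body: not taken
halt.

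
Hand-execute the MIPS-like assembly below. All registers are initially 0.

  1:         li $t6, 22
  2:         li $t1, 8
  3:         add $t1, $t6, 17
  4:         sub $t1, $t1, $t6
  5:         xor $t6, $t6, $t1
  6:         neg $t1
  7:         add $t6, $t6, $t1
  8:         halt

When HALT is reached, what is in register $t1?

li $t6, 22 → $t6=22
li $t1, 8 → $t1=8
add $t1, $t6, 17 → $t1=22+17=39
sub $t1, $t1, $t6 → $t1=39-22=17
xor $t6, $t6, $t1 → $t6=22^17=7
neg $t1 → $t1=-(17)=-17
add $t6, $t6, $t1 → $t6=7+(-17)=-10
halt.

-17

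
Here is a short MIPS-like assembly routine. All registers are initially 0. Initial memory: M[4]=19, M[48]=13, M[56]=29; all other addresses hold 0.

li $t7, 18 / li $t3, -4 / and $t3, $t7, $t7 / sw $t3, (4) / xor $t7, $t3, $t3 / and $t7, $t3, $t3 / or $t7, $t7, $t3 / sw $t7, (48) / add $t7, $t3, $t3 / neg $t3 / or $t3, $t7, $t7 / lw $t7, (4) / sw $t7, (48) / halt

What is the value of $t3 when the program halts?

after li $t7, 18: $t7=18
after li $t3, -4: $t3=-4
after and $t3, $t7, $t7: $t3=18&18=18
sw $t3, (4) → M[4]=18
after xor $t7, $t3, $t3: $t7=18^18=0
after and $t7, $t3, $t3: $t7=18&18=18
after or $t7, $t7, $t3: $t7=18|18=18
sw $t7, (48) → M[48]=18
after add $t7, $t3, $t3: $t7=18+18=36
after neg $t3: $t3=-(18)=-18
after or $t3, $t7, $t7: $t3=36|36=36
after lw $t7, (4): $t7=M[4]=18
sw $t7, (48) → M[48]=18
halt.

36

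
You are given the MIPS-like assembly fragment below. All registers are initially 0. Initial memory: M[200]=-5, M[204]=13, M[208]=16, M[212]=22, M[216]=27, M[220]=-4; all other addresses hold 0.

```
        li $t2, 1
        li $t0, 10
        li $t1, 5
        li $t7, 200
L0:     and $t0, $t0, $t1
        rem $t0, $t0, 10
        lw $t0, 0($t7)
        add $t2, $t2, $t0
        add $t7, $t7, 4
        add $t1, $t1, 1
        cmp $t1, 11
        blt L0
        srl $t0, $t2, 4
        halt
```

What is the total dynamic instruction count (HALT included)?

$t2=1
$t0=10
$t1=5
$t7=200
$t0=10&5=0
$t0=0%10=0
$t0=M[200]=-5
$t2=1+(-5)=-4
$t7=200+4=204
$t1=5+1=6
cmp $t1, 11  (cmp 6,11)
blt L0: taken
$t0=(-5)&6=2
$t0=2%10=2
$t0=M[204]=13
$t2=(-4)+13=9
$t7=204+4=208
$t1=6+1=7
cmp $t1, 11  (cmp 7,11)
blt L0: taken
$t0=13&7=5
$t0=5%10=5
$t0=M[208]=16
$t2=9+16=25
$t7=208+4=212
$t1=7+1=8
cmp $t1, 11  (cmp 8,11)
blt L0: taken
$t0=16&8=0
$t0=0%10=0
$t0=M[212]=22
$t2=25+22=47
$t7=212+4=216
$t1=8+1=9
cmp $t1, 11  (cmp 9,11)
blt L0: taken
$t0=22&9=0
$t0=0%10=0
$t0=M[216]=27
$t2=47+27=74
$t7=216+4=220
$t1=9+1=10
cmp $t1, 11  (cmp 10,11)
blt L0: taken
$t0=27&10=10
$t0=10%10=0
$t0=M[220]=-4
$t2=74+(-4)=70
$t7=220+4=224
$t1=10+1=11
cmp $t1, 11  (cmp 11,11)
blt L0: not taken
$t0=70>>4=4
halt.
Total executed instructions: 54.

54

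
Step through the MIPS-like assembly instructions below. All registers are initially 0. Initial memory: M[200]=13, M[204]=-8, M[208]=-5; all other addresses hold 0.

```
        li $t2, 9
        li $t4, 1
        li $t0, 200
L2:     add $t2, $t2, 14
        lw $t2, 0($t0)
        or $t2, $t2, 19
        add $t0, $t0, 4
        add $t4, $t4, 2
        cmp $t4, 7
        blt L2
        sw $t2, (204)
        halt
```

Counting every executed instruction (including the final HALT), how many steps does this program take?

26

after li $t2, 9: $t2=9
after li $t4, 1: $t4=1
after li $t0, 200: $t0=200
after add $t2, $t2, 14: $t2=9+14=23
after lw $t2, 0($t0): $t2=M[200]=13
after or $t2, $t2, 19: $t2=13|19=31
after add $t0, $t0, 4: $t0=200+4=204
after add $t4, $t4, 2: $t4=1+2=3
cmp $t4, 7  (cmp 3,7)
blt L2: taken
after add $t2, $t2, 14: $t2=31+14=45
after lw $t2, 0($t0): $t2=M[204]=-8
after or $t2, $t2, 19: $t2=(-8)|19=-5
after add $t0, $t0, 4: $t0=204+4=208
after add $t4, $t4, 2: $t4=3+2=5
cmp $t4, 7  (cmp 5,7)
blt L2: taken
after add $t2, $t2, 14: $t2=(-5)+14=9
after lw $t2, 0($t0): $t2=M[208]=-5
after or $t2, $t2, 19: $t2=(-5)|19=-5
after add $t0, $t0, 4: $t0=208+4=212
after add $t4, $t4, 2: $t4=5+2=7
cmp $t4, 7  (cmp 7,7)
blt L2: not taken
sw $t2, (204) → M[204]=-5
halt.
Total executed instructions: 26.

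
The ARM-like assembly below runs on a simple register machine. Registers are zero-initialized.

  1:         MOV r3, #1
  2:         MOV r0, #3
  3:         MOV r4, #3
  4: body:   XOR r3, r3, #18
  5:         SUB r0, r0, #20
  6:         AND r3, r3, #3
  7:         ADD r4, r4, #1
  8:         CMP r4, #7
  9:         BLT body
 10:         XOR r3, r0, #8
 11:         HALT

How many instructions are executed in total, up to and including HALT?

r3=1
r0=3
r4=3
r3=1^18=19
r0=3-20=-17
r3=19&3=3
r4=3+1=4
CMP r4, #7  (cmp 4,7)
BLT body: taken
r3=3^18=17
r0=(-17)-20=-37
r3=17&3=1
r4=4+1=5
CMP r4, #7  (cmp 5,7)
BLT body: taken
r3=1^18=19
r0=(-37)-20=-57
r3=19&3=3
r4=5+1=6
CMP r4, #7  (cmp 6,7)
BLT body: taken
r3=3^18=17
r0=(-57)-20=-77
r3=17&3=1
r4=6+1=7
CMP r4, #7  (cmp 7,7)
BLT body: not taken
r3=(-77)^8=-69
halt.
Total executed instructions: 29.

29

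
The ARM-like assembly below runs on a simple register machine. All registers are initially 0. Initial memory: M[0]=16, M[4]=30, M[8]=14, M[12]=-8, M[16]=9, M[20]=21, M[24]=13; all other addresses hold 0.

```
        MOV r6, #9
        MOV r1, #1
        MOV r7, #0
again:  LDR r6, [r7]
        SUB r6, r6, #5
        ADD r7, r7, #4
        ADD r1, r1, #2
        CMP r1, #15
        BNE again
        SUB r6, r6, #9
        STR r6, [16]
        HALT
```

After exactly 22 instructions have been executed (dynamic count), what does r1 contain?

7

r6=9
r1=1
r7=0
r6=M[0]=16
r6=16-5=11
r7=0+4=4
r1=1+2=3
CMP r1, #15  (cmp 3,15)
BNE again: taken
r6=M[4]=30
r6=30-5=25
r7=4+4=8
r1=3+2=5
CMP r1, #15  (cmp 5,15)
BNE again: taken
r6=M[8]=14
r6=14-5=9
r7=8+4=12
r1=5+2=7
CMP r1, #15  (cmp 7,15)
BNE again: taken
r6=M[12]=-8
After step 22: r1 = 7.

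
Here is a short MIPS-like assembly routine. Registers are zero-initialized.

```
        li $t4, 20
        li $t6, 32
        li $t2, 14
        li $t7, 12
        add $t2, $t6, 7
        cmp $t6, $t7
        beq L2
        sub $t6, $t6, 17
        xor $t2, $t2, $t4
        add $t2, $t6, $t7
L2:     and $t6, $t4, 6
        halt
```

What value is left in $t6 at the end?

4

li $t4, 20 → $t4=20
li $t6, 32 → $t6=32
li $t2, 14 → $t2=14
li $t7, 12 → $t7=12
add $t2, $t6, 7 → $t2=32+7=39
cmp $t6, $t7  (cmp 32,12)
beq L2: not taken
sub $t6, $t6, 17 → $t6=32-17=15
xor $t2, $t2, $t4 → $t2=39^20=51
add $t2, $t6, $t7 → $t2=15+12=27
and $t6, $t4, 6 → $t6=20&6=4
halt.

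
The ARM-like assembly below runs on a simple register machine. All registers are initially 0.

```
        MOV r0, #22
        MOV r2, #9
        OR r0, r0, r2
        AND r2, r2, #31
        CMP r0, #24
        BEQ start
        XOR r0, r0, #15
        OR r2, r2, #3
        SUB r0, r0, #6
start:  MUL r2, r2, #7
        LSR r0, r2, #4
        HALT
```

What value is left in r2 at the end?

77

r0=22
r2=9
r0=22|9=31
r2=9&31=9
CMP r0, #24  (cmp 31,24)
BEQ start: not taken
r0=31^15=16
r2=9|3=11
r0=16-6=10
r2=11*7=77
r0=77>>4=4
halt.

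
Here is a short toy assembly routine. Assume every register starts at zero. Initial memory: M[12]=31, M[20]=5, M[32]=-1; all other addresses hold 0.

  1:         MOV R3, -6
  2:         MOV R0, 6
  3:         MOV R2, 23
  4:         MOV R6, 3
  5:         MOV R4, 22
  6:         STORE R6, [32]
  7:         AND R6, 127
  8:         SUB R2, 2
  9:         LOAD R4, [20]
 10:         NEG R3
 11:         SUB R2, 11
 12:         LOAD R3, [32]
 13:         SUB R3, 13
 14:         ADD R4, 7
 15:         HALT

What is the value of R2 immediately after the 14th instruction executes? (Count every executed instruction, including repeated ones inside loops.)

MOV R3, -6 → R3=-6
MOV R0, 6 → R0=6
MOV R2, 23 → R2=23
MOV R6, 3 → R6=3
MOV R4, 22 → R4=22
STORE R6, [32] → M[32]=3
AND R6, 127 → R6=3&127=3
SUB R2, 2 → R2=23-2=21
LOAD R4, [20] → R4=M[20]=5
NEG R3 → R3=-(-6)=6
SUB R2, 11 → R2=21-11=10
LOAD R3, [32] → R3=M[32]=3
SUB R3, 13 → R3=3-13=-10
ADD R4, 7 → R4=5+7=12
After step 14: R2 = 10.

10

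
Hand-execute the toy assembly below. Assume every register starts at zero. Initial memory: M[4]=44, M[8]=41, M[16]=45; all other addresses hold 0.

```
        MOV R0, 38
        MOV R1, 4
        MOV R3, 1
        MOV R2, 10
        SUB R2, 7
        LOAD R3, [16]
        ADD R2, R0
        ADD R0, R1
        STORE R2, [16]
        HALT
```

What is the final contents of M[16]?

41

after MOV R0, 38: R0=38
after MOV R1, 4: R1=4
after MOV R3, 1: R3=1
after MOV R2, 10: R2=10
after SUB R2, 7: R2=10-7=3
after LOAD R3, [16]: R3=M[16]=45
after ADD R2, R0: R2=3+38=41
after ADD R0, R1: R0=38+4=42
STORE R2, [16] → M[16]=41
halt.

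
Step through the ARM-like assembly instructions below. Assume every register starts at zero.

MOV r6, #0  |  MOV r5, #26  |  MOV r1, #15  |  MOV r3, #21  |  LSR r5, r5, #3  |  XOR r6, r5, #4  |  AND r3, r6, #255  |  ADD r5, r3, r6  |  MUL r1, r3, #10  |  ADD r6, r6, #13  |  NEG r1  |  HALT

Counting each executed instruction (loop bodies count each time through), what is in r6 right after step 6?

r6=0
r5=26
r1=15
r3=21
r5=26>>3=3
r6=3^4=7
After step 6: r6 = 7.

7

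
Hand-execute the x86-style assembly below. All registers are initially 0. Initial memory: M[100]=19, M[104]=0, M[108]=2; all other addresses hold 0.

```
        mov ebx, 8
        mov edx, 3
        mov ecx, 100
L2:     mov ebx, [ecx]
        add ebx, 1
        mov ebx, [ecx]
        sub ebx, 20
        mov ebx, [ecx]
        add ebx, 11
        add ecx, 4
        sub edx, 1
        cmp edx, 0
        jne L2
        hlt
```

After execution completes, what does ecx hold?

ebx=8
edx=3
ecx=100
ebx=M[100]=19
ebx=19+1=20
ebx=M[100]=19
ebx=19-20=-1
ebx=M[100]=19
ebx=19+11=30
ecx=100+4=104
edx=3-1=2
cmp edx, 0  (cmp 2,0)
jne L2: taken
ebx=M[104]=0
ebx=0+1=1
ebx=M[104]=0
ebx=0-20=-20
ebx=M[104]=0
ebx=0+11=11
ecx=104+4=108
edx=2-1=1
cmp edx, 0  (cmp 1,0)
jne L2: taken
ebx=M[108]=2
ebx=2+1=3
ebx=M[108]=2
ebx=2-20=-18
ebx=M[108]=2
ebx=2+11=13
ecx=108+4=112
edx=1-1=0
cmp edx, 0  (cmp 0,0)
jne L2: not taken
halt.

112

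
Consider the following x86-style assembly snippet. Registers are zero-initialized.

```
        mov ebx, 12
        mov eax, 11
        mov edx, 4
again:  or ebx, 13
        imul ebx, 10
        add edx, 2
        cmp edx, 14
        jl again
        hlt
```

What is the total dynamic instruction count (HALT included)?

mov ebx, 12 → ebx=12
mov eax, 11 → eax=11
mov edx, 4 → edx=4
or ebx, 13 → ebx=12|13=13
imul ebx, 10 → ebx=13*10=130
add edx, 2 → edx=4+2=6
cmp edx, 14  (cmp 6,14)
jl again: taken
or ebx, 13 → ebx=130|13=143
imul ebx, 10 → ebx=143*10=1430
add edx, 2 → edx=6+2=8
cmp edx, 14  (cmp 8,14)
jl again: taken
or ebx, 13 → ebx=1430|13=1439
imul ebx, 10 → ebx=1439*10=14390
add edx, 2 → edx=8+2=10
cmp edx, 14  (cmp 10,14)
jl again: taken
or ebx, 13 → ebx=14390|13=14399
imul ebx, 10 → ebx=14399*10=143990
add edx, 2 → edx=10+2=12
cmp edx, 14  (cmp 12,14)
jl again: taken
or ebx, 13 → ebx=143990|13=143999
imul ebx, 10 → ebx=143999*10=1439990
add edx, 2 → edx=12+2=14
cmp edx, 14  (cmp 14,14)
jl again: not taken
halt.
Total executed instructions: 29.

29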